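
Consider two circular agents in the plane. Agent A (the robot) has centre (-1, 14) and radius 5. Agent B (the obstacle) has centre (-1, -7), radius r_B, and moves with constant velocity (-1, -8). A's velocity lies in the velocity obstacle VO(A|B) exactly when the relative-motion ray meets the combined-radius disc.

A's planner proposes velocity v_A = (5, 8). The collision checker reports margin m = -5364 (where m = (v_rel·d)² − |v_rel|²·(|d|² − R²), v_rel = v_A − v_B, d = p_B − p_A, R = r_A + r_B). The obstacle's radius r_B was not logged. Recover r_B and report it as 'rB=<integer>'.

m = -5364
d = (0, -21);  v_rel = (6, 16),  |v_rel|² = 292
v_rel×d = (6)·(-21) − (16)·(0) = -126
since m = R²·292 − (-126)²:  R² = (15876 + -5364) / 292 = 36
R = √36 = 6  ⇒  r_B = 6 − 5 = 1

rB=1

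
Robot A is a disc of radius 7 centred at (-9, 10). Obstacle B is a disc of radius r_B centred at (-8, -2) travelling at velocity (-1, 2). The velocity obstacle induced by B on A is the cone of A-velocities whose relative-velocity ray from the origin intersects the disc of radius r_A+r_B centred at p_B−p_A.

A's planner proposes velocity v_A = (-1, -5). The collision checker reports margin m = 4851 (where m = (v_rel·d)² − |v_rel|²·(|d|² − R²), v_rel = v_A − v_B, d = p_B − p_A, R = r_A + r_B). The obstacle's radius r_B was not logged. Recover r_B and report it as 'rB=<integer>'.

m = 4851
d = (1, -12);  v_rel = (0, -7),  |v_rel|² = 49
v_rel×d = (0)·(-12) − (-7)·(1) = 7
since m = R²·49 − 7²:  R² = (49 + 4851) / 49 = 100
R = √100 = 10  ⇒  r_B = 10 − 7 = 3

rB=3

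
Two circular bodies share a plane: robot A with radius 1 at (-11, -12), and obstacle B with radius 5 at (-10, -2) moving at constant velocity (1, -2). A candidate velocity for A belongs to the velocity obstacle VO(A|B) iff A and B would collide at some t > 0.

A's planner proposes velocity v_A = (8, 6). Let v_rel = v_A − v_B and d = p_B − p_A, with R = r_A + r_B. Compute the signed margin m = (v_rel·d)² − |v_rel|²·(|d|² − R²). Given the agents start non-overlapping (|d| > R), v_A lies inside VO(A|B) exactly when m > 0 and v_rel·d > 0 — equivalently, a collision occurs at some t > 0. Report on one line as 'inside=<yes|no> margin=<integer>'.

d = (1, 10),  |d|² = 101;  R = 1+5 = 6,  c = 101−6² = 65
v_rel = (7, 8),  |v_rel|² = 113;  v_rel·d = (7)·(1) + (8)·(10) = 87
113·t² − 174·t + 65 = 0  ⇒  m = 87² − 113·65 = 224
m = 224 > 0,  v_rel·d = 87 > 0  ⇒  inside

inside=yes margin=224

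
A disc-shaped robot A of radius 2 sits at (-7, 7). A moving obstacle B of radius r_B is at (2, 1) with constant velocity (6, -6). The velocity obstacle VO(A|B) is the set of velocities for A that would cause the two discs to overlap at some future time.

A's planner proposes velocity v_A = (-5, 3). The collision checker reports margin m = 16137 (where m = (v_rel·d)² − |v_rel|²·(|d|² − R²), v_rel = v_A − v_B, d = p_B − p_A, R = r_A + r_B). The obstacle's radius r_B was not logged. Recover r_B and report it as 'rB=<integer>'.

m = 16137
d = (9, -6);  v_rel = (-11, 9),  |v_rel|² = 202
v_rel×d = (-11)·(-6) − (9)·(9) = -15
since m = R²·202 − (-15)²:  R² = (225 + 16137) / 202 = 81
R = √81 = 9  ⇒  r_B = 9 − 2 = 7

rB=7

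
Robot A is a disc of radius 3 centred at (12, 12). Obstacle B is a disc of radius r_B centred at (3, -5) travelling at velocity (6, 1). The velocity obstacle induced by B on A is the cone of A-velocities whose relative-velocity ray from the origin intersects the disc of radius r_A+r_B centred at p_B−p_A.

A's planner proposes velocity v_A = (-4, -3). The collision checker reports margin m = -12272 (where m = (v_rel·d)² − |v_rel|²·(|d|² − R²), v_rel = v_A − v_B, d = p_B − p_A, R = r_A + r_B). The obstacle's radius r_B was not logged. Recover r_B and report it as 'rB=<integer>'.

m = -12272
d = (-9, -17);  v_rel = (-10, -4),  |v_rel|² = 116
v_rel×d = (-10)·(-17) − (-4)·(-9) = 134
since m = R²·116 − 134²:  R² = (17956 + -12272) / 116 = 49
R = √49 = 7  ⇒  r_B = 7 − 3 = 4

rB=4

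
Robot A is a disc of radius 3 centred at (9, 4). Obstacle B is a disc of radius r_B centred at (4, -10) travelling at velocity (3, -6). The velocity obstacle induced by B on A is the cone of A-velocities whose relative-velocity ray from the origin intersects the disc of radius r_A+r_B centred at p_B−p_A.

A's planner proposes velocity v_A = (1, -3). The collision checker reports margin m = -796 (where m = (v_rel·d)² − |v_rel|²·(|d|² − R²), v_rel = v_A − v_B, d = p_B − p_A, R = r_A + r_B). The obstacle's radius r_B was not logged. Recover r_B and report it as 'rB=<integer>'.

m = -796
d = (-5, -14);  v_rel = (-2, 3),  |v_rel|² = 13
v_rel×d = (-2)·(-14) − (3)·(-5) = 43
since m = R²·13 − 43²:  R² = (1849 + -796) / 13 = 81
R = √81 = 9  ⇒  r_B = 9 − 3 = 6

rB=6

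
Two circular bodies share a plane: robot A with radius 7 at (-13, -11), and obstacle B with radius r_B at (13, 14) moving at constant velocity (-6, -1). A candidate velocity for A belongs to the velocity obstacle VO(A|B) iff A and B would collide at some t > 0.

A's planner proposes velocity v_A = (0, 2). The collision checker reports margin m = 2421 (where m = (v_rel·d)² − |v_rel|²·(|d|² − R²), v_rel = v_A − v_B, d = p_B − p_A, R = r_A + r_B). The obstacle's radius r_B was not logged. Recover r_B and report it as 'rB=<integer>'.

m = 2421
d = (26, 25);  v_rel = (6, 3),  |v_rel|² = 45
v_rel×d = (6)·(25) − (3)·(26) = 72
since m = R²·45 − 72²:  R² = (5184 + 2421) / 45 = 169
R = √169 = 13  ⇒  r_B = 13 − 7 = 6

rB=6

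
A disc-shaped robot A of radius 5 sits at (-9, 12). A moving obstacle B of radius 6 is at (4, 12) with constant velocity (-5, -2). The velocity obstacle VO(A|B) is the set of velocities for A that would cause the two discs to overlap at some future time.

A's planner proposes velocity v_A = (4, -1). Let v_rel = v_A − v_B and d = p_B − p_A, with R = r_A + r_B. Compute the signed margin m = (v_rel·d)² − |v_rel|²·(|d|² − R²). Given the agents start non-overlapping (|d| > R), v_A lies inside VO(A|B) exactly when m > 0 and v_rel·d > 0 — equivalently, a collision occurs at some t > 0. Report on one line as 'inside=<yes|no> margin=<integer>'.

d = (13, 0),  |d|² = 169;  R = 5+6 = 11,  c = 169−11² = 48
v_rel = (9, 1),  |v_rel|² = 82;  v_rel·d = (9)·(13) + (1)·(0) = 117
82·t² − 234·t + 48 = 0  ⇒  m = 117² − 82·48 = 9753
m = 9753 > 0,  v_rel·d = 117 > 0  ⇒  inside

inside=yes margin=9753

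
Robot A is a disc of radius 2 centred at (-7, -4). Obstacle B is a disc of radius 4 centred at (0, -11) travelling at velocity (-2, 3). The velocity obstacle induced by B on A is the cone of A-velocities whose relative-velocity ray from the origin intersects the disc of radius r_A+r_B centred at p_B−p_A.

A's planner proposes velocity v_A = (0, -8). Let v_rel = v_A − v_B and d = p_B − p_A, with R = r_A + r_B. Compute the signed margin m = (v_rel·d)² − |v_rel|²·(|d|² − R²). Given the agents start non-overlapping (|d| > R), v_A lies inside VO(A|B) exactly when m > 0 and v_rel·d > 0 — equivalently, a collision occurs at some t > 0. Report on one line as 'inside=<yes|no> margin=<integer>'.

d = (7, -7),  |d|² = 98;  R = 2+4 = 6,  c = 98−6² = 62
v_rel = (2, -11),  |v_rel|² = 125;  v_rel·d = (2)·(7) + (-11)·(-7) = 91
125·t² − 182·t + 62 = 0  ⇒  m = 91² − 125·62 = 531
m = 531 > 0,  v_rel·d = 91 > 0  ⇒  inside

inside=yes margin=531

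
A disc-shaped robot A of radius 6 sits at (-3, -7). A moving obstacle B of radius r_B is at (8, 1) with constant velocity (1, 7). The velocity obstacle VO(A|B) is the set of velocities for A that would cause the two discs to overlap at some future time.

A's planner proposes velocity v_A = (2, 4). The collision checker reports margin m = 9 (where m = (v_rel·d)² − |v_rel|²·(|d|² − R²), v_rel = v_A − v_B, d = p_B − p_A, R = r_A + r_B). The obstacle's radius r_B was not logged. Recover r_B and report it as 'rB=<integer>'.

m = 9
d = (11, 8);  v_rel = (1, -3),  |v_rel|² = 10
v_rel×d = (1)·(8) − (-3)·(11) = 41
since m = R²·10 − 41²:  R² = (1681 + 9) / 10 = 169
R = √169 = 13  ⇒  r_B = 13 − 6 = 7

rB=7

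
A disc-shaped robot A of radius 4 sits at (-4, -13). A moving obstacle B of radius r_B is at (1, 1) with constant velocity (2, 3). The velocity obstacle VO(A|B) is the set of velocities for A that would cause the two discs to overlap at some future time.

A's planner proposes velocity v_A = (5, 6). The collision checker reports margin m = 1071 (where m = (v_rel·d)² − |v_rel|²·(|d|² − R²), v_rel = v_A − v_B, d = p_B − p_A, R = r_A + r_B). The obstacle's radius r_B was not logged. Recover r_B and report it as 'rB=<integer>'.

m = 1071
d = (5, 14);  v_rel = (3, 3),  |v_rel|² = 18
v_rel×d = (3)·(14) − (3)·(5) = 27
since m = R²·18 − 27²:  R² = (729 + 1071) / 18 = 100
R = √100 = 10  ⇒  r_B = 10 − 4 = 6

rB=6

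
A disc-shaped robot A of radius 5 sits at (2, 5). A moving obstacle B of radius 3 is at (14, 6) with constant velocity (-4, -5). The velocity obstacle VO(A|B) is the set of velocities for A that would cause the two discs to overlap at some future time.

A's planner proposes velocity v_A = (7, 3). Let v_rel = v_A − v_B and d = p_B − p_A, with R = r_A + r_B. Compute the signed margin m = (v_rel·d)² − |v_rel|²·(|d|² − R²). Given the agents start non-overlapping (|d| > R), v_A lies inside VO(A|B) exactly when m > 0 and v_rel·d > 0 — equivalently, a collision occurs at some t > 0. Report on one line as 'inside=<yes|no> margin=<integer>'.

d = (12, 1),  |d|² = 145;  R = 5+3 = 8,  c = 145−8² = 81
v_rel = (11, 8),  |v_rel|² = 185;  v_rel·d = (11)·(12) + (8)·(1) = 140
185·t² − 280·t + 81 = 0  ⇒  m = 140² − 185·81 = 4615
m = 4615 > 0,  v_rel·d = 140 > 0  ⇒  inside

inside=yes margin=4615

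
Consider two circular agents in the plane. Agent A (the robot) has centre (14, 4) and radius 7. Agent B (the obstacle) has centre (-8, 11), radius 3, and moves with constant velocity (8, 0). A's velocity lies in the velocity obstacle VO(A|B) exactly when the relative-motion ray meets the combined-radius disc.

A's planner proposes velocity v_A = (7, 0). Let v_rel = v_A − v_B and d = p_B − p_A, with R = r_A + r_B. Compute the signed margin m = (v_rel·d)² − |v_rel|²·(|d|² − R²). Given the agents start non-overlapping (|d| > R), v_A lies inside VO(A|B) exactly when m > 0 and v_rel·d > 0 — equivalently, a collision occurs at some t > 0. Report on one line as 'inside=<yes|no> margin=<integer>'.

d = (-22, 7),  |d|² = 533;  R = 7+3 = 10,  c = 533−10² = 433
v_rel = (-1, 0),  |v_rel|² = 1;  v_rel·d = (-1)·(-22) + (0)·(7) = 22
1·t² − 44·t + 433 = 0  ⇒  m = 22² − 1·433 = 51
m = 51 > 0,  v_rel·d = 22 > 0  ⇒  inside

inside=yes margin=51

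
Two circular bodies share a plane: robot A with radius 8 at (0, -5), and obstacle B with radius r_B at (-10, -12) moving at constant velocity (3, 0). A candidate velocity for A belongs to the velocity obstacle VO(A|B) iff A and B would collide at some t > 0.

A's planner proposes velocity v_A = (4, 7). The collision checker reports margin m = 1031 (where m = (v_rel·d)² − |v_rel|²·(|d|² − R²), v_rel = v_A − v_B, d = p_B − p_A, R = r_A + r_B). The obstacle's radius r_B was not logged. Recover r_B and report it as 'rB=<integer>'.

m = 1031
d = (-10, -7);  v_rel = (1, 7),  |v_rel|² = 50
v_rel×d = (1)·(-7) − (7)·(-10) = 63
since m = R²·50 − 63²:  R² = (3969 + 1031) / 50 = 100
R = √100 = 10  ⇒  r_B = 10 − 8 = 2

rB=2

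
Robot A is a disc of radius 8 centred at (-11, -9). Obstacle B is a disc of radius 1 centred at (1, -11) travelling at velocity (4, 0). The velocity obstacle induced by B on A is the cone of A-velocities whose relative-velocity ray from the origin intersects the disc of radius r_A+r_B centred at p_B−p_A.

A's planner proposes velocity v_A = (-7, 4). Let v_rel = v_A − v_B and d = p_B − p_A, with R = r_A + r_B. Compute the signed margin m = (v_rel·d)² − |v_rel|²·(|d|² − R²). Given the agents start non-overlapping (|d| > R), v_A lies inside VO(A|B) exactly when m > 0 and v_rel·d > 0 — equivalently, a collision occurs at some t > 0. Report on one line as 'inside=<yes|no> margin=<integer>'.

d = (12, -2),  |d|² = 148;  R = 8+1 = 9,  c = 148−9² = 67
v_rel = (-11, 4),  |v_rel|² = 137;  v_rel·d = (-11)·(12) + (4)·(-2) = -140
137·t² + 280·t + 67 = 0  ⇒  m = (-140)² − 137·67 = 10421
m = 10421 > 0,  v_rel·d = -140 < 0  ⇒  outside

inside=no margin=10421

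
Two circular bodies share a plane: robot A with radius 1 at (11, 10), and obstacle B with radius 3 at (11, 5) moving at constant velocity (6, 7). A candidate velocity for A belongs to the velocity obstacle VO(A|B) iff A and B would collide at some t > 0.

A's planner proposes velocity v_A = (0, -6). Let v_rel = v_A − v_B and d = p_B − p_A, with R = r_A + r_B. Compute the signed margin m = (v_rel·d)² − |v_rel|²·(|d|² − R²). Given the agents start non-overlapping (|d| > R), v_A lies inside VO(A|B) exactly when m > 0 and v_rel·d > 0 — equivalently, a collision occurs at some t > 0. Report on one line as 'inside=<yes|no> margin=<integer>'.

d = (0, -5),  |d|² = 25;  R = 1+3 = 4,  c = 25−4² = 9
v_rel = (-6, -13),  |v_rel|² = 205;  v_rel·d = (-6)·(0) + (-13)·(-5) = 65
205·t² − 130·t + 9 = 0  ⇒  m = 65² − 205·9 = 2380
m = 2380 > 0,  v_rel·d = 65 > 0  ⇒  inside

inside=yes margin=2380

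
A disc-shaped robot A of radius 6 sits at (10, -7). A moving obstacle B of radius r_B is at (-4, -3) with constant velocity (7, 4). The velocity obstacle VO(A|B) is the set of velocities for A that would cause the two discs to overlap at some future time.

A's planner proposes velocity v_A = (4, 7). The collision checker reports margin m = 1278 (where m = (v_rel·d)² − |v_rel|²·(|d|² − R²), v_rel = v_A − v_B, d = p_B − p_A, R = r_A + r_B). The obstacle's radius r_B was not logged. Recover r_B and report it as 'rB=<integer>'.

m = 1278
d = (-14, 4);  v_rel = (-3, 3),  |v_rel|² = 18
v_rel×d = (-3)·(4) − (3)·(-14) = 30
since m = R²·18 − 30²:  R² = (900 + 1278) / 18 = 121
R = √121 = 11  ⇒  r_B = 11 − 6 = 5

rB=5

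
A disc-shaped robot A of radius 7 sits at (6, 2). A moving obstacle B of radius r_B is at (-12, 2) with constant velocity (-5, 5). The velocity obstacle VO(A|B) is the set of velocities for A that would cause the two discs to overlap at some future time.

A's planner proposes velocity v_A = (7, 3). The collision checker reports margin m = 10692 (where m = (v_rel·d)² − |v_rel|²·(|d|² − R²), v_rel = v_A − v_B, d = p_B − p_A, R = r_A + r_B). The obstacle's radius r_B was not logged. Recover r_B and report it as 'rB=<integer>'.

m = 10692
d = (-18, 0);  v_rel = (12, -2),  |v_rel|² = 148
v_rel×d = (12)·(0) − (-2)·(-18) = -36
since m = R²·148 − (-36)²:  R² = (1296 + 10692) / 148 = 81
R = √81 = 9  ⇒  r_B = 9 − 7 = 2

rB=2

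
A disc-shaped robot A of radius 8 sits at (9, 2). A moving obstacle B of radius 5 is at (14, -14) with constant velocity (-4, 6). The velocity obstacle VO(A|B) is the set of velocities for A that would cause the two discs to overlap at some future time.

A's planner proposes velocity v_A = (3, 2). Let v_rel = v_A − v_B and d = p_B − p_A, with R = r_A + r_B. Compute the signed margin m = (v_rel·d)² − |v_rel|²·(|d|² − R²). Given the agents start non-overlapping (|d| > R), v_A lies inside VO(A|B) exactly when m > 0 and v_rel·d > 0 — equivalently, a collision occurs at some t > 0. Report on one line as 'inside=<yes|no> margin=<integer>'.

d = (5, -16),  |d|² = 281;  R = 8+5 = 13,  c = 281−13² = 112
v_rel = (7, -4),  |v_rel|² = 65;  v_rel·d = (7)·(5) + (-4)·(-16) = 99
65·t² − 198·t + 112 = 0  ⇒  m = 99² − 65·112 = 2521
m = 2521 > 0,  v_rel·d = 99 > 0  ⇒  inside

inside=yes margin=2521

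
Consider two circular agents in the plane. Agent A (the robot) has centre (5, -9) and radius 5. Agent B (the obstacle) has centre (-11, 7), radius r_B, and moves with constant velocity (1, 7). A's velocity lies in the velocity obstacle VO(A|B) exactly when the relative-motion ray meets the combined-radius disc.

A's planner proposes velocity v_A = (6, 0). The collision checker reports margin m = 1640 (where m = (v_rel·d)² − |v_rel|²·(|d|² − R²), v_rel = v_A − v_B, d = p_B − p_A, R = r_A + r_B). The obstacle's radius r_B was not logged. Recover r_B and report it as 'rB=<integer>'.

m = 1640
d = (-16, 16);  v_rel = (5, -7),  |v_rel|² = 74
v_rel×d = (5)·(16) − (-7)·(-16) = -32
since m = R²·74 − (-32)²:  R² = (1024 + 1640) / 74 = 36
R = √36 = 6  ⇒  r_B = 6 − 5 = 1

rB=1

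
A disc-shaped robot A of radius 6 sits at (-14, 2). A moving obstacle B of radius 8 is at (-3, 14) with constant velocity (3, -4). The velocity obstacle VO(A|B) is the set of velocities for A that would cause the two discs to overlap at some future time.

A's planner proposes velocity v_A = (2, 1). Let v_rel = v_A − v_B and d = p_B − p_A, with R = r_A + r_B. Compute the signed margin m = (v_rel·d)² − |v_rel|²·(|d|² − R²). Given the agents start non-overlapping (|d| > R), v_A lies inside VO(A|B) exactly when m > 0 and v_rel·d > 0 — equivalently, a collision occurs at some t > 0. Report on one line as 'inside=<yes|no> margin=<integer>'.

d = (11, 12),  |d|² = 265;  R = 6+8 = 14,  c = 265−14² = 69
v_rel = (-1, 5),  |v_rel|² = 26;  v_rel·d = (-1)·(11) + (5)·(12) = 49
26·t² − 98·t + 69 = 0  ⇒  m = 49² − 26·69 = 607
m = 607 > 0,  v_rel·d = 49 > 0  ⇒  inside

inside=yes margin=607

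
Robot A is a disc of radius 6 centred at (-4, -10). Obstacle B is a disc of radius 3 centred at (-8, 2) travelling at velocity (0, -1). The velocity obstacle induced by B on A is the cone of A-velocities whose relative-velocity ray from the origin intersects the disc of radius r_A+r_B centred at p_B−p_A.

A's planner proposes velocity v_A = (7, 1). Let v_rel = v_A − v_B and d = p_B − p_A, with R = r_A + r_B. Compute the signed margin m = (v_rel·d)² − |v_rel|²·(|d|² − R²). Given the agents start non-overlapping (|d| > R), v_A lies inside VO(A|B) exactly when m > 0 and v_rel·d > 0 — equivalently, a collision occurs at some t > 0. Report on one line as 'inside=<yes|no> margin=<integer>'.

d = (-4, 12),  |d|² = 160;  R = 6+3 = 9,  c = 160−9² = 79
v_rel = (7, 2),  |v_rel|² = 53;  v_rel·d = (7)·(-4) + (2)·(12) = -4
53·t² + 8·t + 79 = 0  ⇒  m = (-4)² − 53·79 = -4171
m = -4171 < 0,  v_rel·d = -4 < 0  ⇒  outside

inside=no margin=-4171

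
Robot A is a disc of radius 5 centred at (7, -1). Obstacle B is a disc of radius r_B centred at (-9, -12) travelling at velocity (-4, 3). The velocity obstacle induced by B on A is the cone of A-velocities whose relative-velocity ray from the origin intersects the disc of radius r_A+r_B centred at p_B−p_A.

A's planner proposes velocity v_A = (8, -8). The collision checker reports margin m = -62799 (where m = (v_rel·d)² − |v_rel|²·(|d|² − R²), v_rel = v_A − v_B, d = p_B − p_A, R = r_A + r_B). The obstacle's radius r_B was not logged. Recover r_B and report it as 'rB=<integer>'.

m = -62799
d = (-16, -11);  v_rel = (12, -11),  |v_rel|² = 265
v_rel×d = (12)·(-11) − (-11)·(-16) = -308
since m = R²·265 − (-308)²:  R² = (94864 + -62799) / 265 = 121
R = √121 = 11  ⇒  r_B = 11 − 5 = 6

rB=6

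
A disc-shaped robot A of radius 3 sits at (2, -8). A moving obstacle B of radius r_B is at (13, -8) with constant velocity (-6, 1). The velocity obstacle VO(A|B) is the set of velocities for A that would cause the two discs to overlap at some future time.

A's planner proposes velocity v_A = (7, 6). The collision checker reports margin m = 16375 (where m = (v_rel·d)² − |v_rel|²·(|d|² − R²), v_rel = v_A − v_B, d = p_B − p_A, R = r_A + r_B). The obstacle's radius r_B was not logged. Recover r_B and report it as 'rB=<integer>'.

m = 16375
d = (11, 0);  v_rel = (13, 5),  |v_rel|² = 194
v_rel×d = (13)·(0) − (5)·(11) = -55
since m = R²·194 − (-55)²:  R² = (3025 + 16375) / 194 = 100
R = √100 = 10  ⇒  r_B = 10 − 3 = 7

rB=7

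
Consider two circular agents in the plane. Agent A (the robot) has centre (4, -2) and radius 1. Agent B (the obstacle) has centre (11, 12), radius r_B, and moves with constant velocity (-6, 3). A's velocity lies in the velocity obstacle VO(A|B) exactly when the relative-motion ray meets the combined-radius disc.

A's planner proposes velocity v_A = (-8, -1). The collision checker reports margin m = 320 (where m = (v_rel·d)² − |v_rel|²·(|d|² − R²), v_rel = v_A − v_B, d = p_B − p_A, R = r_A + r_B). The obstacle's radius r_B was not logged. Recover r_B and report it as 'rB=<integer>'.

m = 320
d = (7, 14);  v_rel = (-2, -4),  |v_rel|² = 20
v_rel×d = (-2)·(14) − (-4)·(7) = 0
since m = R²·20 − 0²:  R² = (0 + 320) / 20 = 16
R = √16 = 4  ⇒  r_B = 4 − 1 = 3

rB=3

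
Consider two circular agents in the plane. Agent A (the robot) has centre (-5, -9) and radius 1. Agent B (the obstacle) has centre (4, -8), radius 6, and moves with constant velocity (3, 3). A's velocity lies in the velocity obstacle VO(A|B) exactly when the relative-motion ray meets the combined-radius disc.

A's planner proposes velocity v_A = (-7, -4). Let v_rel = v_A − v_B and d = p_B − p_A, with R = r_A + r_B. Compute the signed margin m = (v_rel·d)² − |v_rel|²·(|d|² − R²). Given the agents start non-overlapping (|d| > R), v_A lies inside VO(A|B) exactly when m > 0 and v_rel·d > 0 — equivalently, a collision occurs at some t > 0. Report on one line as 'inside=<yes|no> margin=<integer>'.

d = (9, 1),  |d|² = 82;  R = 1+6 = 7,  c = 82−7² = 33
v_rel = (-10, -7),  |v_rel|² = 149;  v_rel·d = (-10)·(9) + (-7)·(1) = -97
149·t² + 194·t + 33 = 0  ⇒  m = (-97)² − 149·33 = 4492
m = 4492 > 0,  v_rel·d = -97 < 0  ⇒  outside

inside=no margin=4492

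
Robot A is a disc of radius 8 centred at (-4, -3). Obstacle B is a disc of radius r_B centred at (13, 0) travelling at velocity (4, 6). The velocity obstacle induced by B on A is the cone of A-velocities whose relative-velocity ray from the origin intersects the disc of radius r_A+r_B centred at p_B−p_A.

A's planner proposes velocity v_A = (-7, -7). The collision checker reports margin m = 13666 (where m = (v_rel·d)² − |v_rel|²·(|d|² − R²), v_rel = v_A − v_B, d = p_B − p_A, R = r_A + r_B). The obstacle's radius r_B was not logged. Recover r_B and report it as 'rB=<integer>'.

m = 13666
d = (17, 3);  v_rel = (-11, -13),  |v_rel|² = 290
v_rel×d = (-11)·(3) − (-13)·(17) = 188
since m = R²·290 − 188²:  R² = (35344 + 13666) / 290 = 169
R = √169 = 13  ⇒  r_B = 13 − 8 = 5

rB=5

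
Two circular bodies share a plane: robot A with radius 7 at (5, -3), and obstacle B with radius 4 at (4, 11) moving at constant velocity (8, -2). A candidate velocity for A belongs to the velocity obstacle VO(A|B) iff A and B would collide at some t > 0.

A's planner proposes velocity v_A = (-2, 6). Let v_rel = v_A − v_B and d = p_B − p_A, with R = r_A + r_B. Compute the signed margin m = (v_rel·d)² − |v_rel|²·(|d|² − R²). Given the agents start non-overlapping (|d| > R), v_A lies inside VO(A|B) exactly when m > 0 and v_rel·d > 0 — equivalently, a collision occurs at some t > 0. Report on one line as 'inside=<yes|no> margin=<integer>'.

d = (-1, 14),  |d|² = 197;  R = 7+4 = 11,  c = 197−11² = 76
v_rel = (-10, 8),  |v_rel|² = 164;  v_rel·d = (-10)·(-1) + (8)·(14) = 122
164·t² − 244·t + 76 = 0  ⇒  m = 122² − 164·76 = 2420
m = 2420 > 0,  v_rel·d = 122 > 0  ⇒  inside

inside=yes margin=2420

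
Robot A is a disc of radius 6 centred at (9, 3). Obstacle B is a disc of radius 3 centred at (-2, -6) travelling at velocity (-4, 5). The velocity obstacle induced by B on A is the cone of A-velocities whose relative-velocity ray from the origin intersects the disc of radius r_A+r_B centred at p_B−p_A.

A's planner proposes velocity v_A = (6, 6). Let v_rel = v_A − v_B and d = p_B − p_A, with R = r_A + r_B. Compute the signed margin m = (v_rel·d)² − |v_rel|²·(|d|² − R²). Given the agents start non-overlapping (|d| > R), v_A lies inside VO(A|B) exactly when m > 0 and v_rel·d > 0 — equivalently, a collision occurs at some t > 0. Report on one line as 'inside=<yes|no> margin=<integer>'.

d = (-11, -9),  |d|² = 202;  R = 6+3 = 9,  c = 202−9² = 121
v_rel = (10, 1),  |v_rel|² = 101;  v_rel·d = (10)·(-11) + (1)·(-9) = -119
101·t² + 238·t + 121 = 0  ⇒  m = (-119)² − 101·121 = 1940
m = 1940 > 0,  v_rel·d = -119 < 0  ⇒  outside

inside=no margin=1940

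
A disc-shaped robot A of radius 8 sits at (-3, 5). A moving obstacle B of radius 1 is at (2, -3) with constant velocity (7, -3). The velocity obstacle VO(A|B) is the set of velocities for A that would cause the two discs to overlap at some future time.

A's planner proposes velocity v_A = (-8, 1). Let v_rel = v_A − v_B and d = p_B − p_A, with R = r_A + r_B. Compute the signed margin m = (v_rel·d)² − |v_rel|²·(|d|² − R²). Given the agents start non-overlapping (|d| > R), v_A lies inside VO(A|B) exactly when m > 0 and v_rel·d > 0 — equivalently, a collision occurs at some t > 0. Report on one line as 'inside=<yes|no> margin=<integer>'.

d = (5, -8),  |d|² = 89;  R = 8+1 = 9,  c = 89−9² = 8
v_rel = (-15, 4),  |v_rel|² = 241;  v_rel·d = (-15)·(5) + (4)·(-8) = -107
241·t² + 214·t + 8 = 0  ⇒  m = (-107)² − 241·8 = 9521
m = 9521 > 0,  v_rel·d = -107 < 0  ⇒  outside

inside=no margin=9521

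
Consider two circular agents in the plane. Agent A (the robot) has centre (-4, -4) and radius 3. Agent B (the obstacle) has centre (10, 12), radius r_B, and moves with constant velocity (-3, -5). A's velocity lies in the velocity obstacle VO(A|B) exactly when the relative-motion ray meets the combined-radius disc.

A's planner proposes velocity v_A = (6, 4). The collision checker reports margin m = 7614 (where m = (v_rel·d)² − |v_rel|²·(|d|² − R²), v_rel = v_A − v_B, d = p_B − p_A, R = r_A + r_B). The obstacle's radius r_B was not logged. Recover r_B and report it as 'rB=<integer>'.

m = 7614
d = (14, 16);  v_rel = (9, 9),  |v_rel|² = 162
v_rel×d = (9)·(16) − (9)·(14) = 18
since m = R²·162 − 18²:  R² = (324 + 7614) / 162 = 49
R = √49 = 7  ⇒  r_B = 7 − 3 = 4

rB=4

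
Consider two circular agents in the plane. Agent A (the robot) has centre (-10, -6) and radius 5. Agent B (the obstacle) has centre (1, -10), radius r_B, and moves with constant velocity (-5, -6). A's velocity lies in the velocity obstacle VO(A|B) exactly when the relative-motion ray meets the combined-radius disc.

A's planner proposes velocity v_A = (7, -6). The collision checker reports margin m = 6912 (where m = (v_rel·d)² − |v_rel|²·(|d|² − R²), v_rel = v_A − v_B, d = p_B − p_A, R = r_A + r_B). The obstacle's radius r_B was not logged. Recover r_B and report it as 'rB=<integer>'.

m = 6912
d = (11, -4);  v_rel = (12, 0),  |v_rel|² = 144
v_rel×d = (12)·(-4) − (0)·(11) = -48
since m = R²·144 − (-48)²:  R² = (2304 + 6912) / 144 = 64
R = √64 = 8  ⇒  r_B = 8 − 5 = 3

rB=3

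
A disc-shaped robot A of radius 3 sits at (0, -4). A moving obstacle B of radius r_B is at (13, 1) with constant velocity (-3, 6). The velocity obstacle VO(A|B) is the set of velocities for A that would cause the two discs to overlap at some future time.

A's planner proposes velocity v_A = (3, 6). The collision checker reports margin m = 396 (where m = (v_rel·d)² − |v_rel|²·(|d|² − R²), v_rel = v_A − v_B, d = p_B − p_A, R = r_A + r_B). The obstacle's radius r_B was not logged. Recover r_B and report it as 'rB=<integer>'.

m = 396
d = (13, 5);  v_rel = (6, 0),  |v_rel|² = 36
v_rel×d = (6)·(5) − (0)·(13) = 30
since m = R²·36 − 30²:  R² = (900 + 396) / 36 = 36
R = √36 = 6  ⇒  r_B = 6 − 3 = 3

rB=3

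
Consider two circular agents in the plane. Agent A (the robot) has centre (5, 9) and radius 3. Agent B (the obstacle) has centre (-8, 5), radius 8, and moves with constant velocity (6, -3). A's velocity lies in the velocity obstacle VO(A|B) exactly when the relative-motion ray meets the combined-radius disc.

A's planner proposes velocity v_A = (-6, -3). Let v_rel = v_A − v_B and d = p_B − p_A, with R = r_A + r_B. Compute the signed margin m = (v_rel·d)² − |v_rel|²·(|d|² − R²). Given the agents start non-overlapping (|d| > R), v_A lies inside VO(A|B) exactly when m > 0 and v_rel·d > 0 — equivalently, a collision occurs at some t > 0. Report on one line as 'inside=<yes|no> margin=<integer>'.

d = (-13, -4),  |d|² = 185;  R = 3+8 = 11,  c = 185−11² = 64
v_rel = (-12, 0),  |v_rel|² = 144;  v_rel·d = (-12)·(-13) + (0)·(-4) = 156
144·t² − 312·t + 64 = 0  ⇒  m = 156² − 144·64 = 15120
m = 15120 > 0,  v_rel·d = 156 > 0  ⇒  inside

inside=yes margin=15120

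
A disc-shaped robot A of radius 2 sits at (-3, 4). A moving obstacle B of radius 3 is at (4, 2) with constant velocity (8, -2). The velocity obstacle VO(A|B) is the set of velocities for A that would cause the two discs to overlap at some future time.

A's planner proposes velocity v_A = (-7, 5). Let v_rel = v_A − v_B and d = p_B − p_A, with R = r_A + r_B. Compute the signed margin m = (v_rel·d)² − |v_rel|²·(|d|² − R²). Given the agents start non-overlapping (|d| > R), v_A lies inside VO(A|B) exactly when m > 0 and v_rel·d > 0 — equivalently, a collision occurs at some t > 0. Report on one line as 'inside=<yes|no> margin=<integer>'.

d = (7, -2),  |d|² = 53;  R = 2+3 = 5,  c = 53−5² = 28
v_rel = (-15, 7),  |v_rel|² = 274;  v_rel·d = (-15)·(7) + (7)·(-2) = -119
274·t² + 238·t + 28 = 0  ⇒  m = (-119)² − 274·28 = 6489
m = 6489 > 0,  v_rel·d = -119 < 0  ⇒  outside

inside=no margin=6489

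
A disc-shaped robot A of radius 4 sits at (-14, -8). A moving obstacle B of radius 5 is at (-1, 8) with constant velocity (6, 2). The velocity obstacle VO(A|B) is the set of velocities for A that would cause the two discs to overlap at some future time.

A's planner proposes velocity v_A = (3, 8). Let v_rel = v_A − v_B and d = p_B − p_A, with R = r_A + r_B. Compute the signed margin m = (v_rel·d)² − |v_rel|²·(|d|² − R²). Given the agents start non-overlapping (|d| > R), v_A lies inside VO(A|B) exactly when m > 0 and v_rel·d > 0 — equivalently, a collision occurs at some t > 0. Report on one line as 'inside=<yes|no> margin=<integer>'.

d = (13, 16),  |d|² = 425;  R = 4+5 = 9,  c = 425−9² = 344
v_rel = (-3, 6),  |v_rel|² = 45;  v_rel·d = (-3)·(13) + (6)·(16) = 57
45·t² − 114·t + 344 = 0  ⇒  m = 57² − 45·344 = -12231
m = -12231 < 0,  v_rel·d = 57 > 0  ⇒  outside

inside=no margin=-12231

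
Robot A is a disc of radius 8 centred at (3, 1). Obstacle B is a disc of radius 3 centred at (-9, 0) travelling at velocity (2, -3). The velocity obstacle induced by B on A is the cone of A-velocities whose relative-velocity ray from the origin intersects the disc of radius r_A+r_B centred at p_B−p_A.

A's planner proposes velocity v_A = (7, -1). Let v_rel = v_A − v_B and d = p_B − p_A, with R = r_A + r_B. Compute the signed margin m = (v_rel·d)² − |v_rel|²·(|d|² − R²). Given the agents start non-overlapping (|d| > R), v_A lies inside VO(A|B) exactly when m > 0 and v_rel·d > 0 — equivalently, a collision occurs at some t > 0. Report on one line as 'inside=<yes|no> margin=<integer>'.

d = (-12, -1),  |d|² = 145;  R = 8+3 = 11,  c = 145−11² = 24
v_rel = (5, 2),  |v_rel|² = 29;  v_rel·d = (5)·(-12) + (2)·(-1) = -62
29·t² + 124·t + 24 = 0  ⇒  m = (-62)² − 29·24 = 3148
m = 3148 > 0,  v_rel·d = -62 < 0  ⇒  outside

inside=no margin=3148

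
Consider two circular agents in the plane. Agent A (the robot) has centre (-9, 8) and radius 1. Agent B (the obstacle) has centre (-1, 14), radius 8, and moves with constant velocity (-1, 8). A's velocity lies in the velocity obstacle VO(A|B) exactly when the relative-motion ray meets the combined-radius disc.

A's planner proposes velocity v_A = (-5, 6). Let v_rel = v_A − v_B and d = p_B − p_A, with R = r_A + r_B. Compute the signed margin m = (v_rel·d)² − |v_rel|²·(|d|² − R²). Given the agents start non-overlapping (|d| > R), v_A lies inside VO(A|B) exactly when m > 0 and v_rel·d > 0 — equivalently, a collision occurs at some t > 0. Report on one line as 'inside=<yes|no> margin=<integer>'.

d = (8, 6),  |d|² = 100;  R = 1+8 = 9,  c = 100−9² = 19
v_rel = (-4, -2),  |v_rel|² = 20;  v_rel·d = (-4)·(8) + (-2)·(6) = -44
20·t² + 88·t + 19 = 0  ⇒  m = (-44)² − 20·19 = 1556
m = 1556 > 0,  v_rel·d = -44 < 0  ⇒  outside

inside=no margin=1556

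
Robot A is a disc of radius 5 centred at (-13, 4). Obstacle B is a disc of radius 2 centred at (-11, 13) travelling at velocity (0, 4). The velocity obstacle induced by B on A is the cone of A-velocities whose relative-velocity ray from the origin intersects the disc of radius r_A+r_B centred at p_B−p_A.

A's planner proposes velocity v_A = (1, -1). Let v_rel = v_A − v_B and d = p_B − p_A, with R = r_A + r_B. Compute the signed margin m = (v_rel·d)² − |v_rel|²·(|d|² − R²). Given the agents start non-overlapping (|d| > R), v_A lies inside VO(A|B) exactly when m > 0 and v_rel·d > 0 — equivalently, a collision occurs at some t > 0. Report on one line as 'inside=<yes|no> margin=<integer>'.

d = (2, 9),  |d|² = 85;  R = 5+2 = 7,  c = 85−7² = 36
v_rel = (1, -5),  |v_rel|² = 26;  v_rel·d = (1)·(2) + (-5)·(9) = -43
26·t² + 86·t + 36 = 0  ⇒  m = (-43)² − 26·36 = 913
m = 913 > 0,  v_rel·d = -43 < 0  ⇒  outside

inside=no margin=913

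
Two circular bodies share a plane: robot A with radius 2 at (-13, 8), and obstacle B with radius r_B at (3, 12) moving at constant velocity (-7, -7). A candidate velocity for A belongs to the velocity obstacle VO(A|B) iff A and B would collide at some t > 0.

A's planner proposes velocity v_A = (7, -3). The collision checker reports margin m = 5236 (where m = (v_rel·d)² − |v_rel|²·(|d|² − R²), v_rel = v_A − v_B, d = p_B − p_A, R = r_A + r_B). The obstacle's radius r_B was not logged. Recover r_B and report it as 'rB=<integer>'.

m = 5236
d = (16, 4);  v_rel = (14, 4),  |v_rel|² = 212
v_rel×d = (14)·(4) − (4)·(16) = -8
since m = R²·212 − (-8)²:  R² = (64 + 5236) / 212 = 25
R = √25 = 5  ⇒  r_B = 5 − 2 = 3

rB=3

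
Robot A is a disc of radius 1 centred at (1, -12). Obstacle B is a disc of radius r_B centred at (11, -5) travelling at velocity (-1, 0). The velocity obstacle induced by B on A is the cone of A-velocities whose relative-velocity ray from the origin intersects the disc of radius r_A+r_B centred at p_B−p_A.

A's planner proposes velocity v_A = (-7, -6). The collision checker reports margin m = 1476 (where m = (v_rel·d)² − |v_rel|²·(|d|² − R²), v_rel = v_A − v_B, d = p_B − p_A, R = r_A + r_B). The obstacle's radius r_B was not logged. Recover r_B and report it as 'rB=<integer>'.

m = 1476
d = (10, 7);  v_rel = (-6, -6),  |v_rel|² = 72
v_rel×d = (-6)·(7) − (-6)·(10) = 18
since m = R²·72 − 18²:  R² = (324 + 1476) / 72 = 25
R = √25 = 5  ⇒  r_B = 5 − 1 = 4

rB=4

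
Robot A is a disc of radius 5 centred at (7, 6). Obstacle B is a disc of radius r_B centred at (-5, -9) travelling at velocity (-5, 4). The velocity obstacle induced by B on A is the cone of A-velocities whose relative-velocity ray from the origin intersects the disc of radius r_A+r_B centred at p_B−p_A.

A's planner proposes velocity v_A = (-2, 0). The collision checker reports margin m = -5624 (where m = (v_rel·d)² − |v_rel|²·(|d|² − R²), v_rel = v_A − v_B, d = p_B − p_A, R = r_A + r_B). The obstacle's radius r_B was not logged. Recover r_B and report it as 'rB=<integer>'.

m = -5624
d = (-12, -15);  v_rel = (3, -4),  |v_rel|² = 25
v_rel×d = (3)·(-15) − (-4)·(-12) = -93
since m = R²·25 − (-93)²:  R² = (8649 + -5624) / 25 = 121
R = √121 = 11  ⇒  r_B = 11 − 5 = 6

rB=6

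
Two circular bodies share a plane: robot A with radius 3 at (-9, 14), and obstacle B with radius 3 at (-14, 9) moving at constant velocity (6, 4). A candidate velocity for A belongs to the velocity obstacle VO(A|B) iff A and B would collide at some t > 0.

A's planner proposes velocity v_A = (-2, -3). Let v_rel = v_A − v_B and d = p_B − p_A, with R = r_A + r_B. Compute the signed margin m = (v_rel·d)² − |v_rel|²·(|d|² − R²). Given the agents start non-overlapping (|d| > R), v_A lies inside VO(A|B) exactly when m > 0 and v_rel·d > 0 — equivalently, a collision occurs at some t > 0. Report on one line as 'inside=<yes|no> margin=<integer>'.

d = (-5, -5),  |d|² = 50;  R = 3+3 = 6,  c = 50−6² = 14
v_rel = (-8, -7),  |v_rel|² = 113;  v_rel·d = (-8)·(-5) + (-7)·(-5) = 75
113·t² − 150·t + 14 = 0  ⇒  m = 75² − 113·14 = 4043
m = 4043 > 0,  v_rel·d = 75 > 0  ⇒  inside

inside=yes margin=4043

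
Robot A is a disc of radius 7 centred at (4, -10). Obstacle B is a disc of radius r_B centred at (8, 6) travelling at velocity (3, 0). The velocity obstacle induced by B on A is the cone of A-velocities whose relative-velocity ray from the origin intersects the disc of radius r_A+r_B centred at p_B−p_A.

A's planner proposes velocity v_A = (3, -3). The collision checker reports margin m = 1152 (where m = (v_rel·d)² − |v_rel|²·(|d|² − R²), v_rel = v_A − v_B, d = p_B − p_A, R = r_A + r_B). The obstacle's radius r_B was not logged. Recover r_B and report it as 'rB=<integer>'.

m = 1152
d = (4, 16);  v_rel = (0, -3),  |v_rel|² = 9
v_rel×d = (0)·(16) − (-3)·(4) = 12
since m = R²·9 − 12²:  R² = (144 + 1152) / 9 = 144
R = √144 = 12  ⇒  r_B = 12 − 7 = 5

rB=5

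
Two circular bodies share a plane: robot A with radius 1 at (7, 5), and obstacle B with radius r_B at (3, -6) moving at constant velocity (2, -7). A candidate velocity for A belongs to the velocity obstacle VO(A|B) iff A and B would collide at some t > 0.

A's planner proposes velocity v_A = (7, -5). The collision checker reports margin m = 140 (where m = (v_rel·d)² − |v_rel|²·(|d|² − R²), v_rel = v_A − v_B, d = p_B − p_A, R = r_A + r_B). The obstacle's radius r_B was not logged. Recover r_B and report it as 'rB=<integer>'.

m = 140
d = (-4, -11);  v_rel = (5, 2),  |v_rel|² = 29
v_rel×d = (5)·(-11) − (2)·(-4) = -47
since m = R²·29 − (-47)²:  R² = (2209 + 140) / 29 = 81
R = √81 = 9  ⇒  r_B = 9 − 1 = 8

rB=8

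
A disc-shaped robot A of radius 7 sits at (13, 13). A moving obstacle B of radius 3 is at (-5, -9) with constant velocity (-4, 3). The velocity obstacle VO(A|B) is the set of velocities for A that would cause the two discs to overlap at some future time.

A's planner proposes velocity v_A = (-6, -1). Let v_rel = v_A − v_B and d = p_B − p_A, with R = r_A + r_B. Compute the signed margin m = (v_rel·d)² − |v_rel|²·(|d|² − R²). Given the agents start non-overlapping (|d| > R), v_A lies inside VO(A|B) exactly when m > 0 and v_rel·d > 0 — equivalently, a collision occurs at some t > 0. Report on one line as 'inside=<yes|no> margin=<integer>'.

d = (-18, -22),  |d|² = 808;  R = 7+3 = 10,  c = 808−10² = 708
v_rel = (-2, -4),  |v_rel|² = 20;  v_rel·d = (-2)·(-18) + (-4)·(-22) = 124
20·t² − 248·t + 708 = 0  ⇒  m = 124² − 20·708 = 1216
m = 1216 > 0,  v_rel·d = 124 > 0  ⇒  inside

inside=yes margin=1216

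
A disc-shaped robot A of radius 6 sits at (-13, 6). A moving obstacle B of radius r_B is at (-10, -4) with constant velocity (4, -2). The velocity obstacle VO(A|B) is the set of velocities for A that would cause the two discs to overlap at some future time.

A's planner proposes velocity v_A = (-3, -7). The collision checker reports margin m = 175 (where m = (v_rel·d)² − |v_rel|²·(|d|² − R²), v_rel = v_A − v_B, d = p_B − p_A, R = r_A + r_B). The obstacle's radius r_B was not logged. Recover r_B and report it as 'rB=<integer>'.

m = 175
d = (3, -10);  v_rel = (-7, -5),  |v_rel|² = 74
v_rel×d = (-7)·(-10) − (-5)·(3) = 85
since m = R²·74 − 85²:  R² = (7225 + 175) / 74 = 100
R = √100 = 10  ⇒  r_B = 10 − 6 = 4

rB=4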